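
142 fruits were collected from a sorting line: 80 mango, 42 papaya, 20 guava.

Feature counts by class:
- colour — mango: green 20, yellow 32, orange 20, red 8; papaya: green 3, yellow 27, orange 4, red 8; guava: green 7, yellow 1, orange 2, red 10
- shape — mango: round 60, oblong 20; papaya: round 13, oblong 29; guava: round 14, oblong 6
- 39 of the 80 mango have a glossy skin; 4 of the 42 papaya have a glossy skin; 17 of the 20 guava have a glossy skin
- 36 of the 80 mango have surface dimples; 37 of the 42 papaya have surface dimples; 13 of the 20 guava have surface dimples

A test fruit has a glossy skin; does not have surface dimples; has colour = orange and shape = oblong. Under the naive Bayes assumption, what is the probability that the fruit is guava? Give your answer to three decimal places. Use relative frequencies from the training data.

mango: (80/142) × (20/80) × (20/80) × (39/80) × (44/80) ≈ 0.00944102
papaya: (42/142) × (4/42) × (29/42) × (4/42) × (5/42) ≈ 0.000220522
guava: (20/142) × (2/20) × (6/20) × (17/20) × (7/20) ≈ 0.00125704
P(guava | x) = 0.00125704 / 0.010918582 ≈ 0.115

0.115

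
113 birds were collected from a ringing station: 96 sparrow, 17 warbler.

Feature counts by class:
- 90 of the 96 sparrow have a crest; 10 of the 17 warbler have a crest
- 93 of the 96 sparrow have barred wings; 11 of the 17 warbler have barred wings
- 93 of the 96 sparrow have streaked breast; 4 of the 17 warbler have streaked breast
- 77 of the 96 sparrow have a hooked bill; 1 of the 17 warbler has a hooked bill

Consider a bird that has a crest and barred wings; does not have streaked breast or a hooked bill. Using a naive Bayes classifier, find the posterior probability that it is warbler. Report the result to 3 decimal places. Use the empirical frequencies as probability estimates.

sparrow: (96/113) × (90/96) × (93/96) × (3/96) × (19/96) ≈ 0.00477209
warbler: (17/113) × (10/17) × (11/17) × (13/17) × (16/17) ≈ 0.0412127
P(warbler | x) = 0.0412127 / 0.04598479 ≈ 0.896

0.896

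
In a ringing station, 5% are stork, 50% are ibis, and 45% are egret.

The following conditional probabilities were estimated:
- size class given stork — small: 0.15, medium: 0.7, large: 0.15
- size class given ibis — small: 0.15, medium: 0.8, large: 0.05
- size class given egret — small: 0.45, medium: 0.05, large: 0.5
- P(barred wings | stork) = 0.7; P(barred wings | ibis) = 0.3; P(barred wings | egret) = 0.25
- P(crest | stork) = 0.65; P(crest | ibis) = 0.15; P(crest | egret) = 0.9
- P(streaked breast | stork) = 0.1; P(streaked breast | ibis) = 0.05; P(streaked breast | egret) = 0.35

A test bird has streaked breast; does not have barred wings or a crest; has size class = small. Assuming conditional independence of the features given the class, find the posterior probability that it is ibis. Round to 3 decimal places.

0.293

stork: 0.05 × 0.15 × (1−0.7) × (1−0.65) × 0.1 = 0.00007875
ibis: 0.5 × 0.15 × (1−0.3) × (1−0.15) × 0.05 = 0.00223125
egret: 0.45 × 0.45 × (1−0.25) × (1−0.9) × 0.35 = 0.005315625
P(ibis | x) = 0.00223125 / 0.007625625 ≈ 0.293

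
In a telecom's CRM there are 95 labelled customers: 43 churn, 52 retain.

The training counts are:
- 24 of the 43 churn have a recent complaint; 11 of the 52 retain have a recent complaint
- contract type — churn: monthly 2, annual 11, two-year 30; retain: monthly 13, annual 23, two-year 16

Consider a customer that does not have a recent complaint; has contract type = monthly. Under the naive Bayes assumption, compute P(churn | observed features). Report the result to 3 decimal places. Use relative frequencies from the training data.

churn: (43/95) × (19/43) × (2/43) ≈ 0.00930233
retain: (52/95) × (41/52) × (13/52) ≈ 0.107895
P(churn | x) = 0.00930233 / 0.11719733 ≈ 0.079

0.079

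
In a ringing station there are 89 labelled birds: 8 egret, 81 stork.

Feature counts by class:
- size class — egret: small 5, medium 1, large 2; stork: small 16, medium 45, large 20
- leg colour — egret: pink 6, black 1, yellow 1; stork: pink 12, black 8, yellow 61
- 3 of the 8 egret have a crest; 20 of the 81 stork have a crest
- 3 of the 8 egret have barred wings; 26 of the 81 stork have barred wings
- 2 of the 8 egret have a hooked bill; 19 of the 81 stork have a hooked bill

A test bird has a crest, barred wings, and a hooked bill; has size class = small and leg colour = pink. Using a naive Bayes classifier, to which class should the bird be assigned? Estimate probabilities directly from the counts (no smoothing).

egret

egret: (8/89) × (5/8) × (6/8) × (3/8) × (3/8) × (2/8) ≈ 0.0014813
stork: (81/89) × (16/81) × (12/81) × (20/81) × (26/81) × (19/81) ≈ 0.00049514
Highest score → egret.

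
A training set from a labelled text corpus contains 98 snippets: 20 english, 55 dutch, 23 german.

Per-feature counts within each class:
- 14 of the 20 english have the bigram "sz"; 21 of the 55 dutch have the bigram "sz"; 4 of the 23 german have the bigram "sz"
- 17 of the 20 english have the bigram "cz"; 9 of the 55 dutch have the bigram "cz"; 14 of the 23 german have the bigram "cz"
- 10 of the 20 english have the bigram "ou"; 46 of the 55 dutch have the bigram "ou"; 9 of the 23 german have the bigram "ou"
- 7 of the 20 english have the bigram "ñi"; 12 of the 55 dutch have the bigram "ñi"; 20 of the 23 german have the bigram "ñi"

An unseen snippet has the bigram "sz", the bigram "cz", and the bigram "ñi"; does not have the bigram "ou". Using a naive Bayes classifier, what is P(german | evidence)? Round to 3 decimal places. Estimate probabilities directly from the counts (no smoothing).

0.369

english: (20/98) × (14/20) × (17/20) × (10/20) × (7/20) = 0.02125
dutch: (55/98) × (21/55) × (9/55) × (9/55) × (12/55) ≈ 0.00125191
german: (23/98) × (4/23) × (14/23) × (14/23) × (20/23) ≈ 0.0131503
P(german | x) = 0.0131503 / 0.03565221 ≈ 0.369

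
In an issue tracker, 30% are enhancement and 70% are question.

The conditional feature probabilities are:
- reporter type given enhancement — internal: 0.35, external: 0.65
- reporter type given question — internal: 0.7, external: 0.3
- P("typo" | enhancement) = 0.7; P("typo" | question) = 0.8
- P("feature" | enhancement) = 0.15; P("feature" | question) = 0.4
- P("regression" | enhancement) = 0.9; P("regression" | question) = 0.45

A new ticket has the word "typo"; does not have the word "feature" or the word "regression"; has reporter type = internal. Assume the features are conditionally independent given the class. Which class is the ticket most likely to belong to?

enhancement: 0.3 × 0.35 × 0.7 × (1−0.15) × (1−0.9) = 0.0062475
question: 0.7 × 0.7 × 0.8 × (1−0.4) × (1−0.45) = 0.12936
Highest score → question.

question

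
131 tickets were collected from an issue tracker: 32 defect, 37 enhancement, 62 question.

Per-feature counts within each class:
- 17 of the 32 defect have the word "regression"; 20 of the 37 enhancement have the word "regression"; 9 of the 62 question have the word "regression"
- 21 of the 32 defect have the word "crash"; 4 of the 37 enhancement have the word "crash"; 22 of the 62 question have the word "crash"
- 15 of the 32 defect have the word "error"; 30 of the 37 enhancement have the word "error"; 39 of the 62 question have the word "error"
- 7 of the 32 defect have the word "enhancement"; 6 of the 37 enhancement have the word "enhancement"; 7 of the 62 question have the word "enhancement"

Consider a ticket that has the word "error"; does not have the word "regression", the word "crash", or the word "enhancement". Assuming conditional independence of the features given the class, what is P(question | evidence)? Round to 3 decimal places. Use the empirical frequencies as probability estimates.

0.610

defect: (32/131) × (15/32) × (11/32) × (15/32) × (25/32) ≈ 0.0144143
enhancement: (37/131) × (17/37) × (33/37) × (30/37) × (31/37) ≈ 0.0786266
question: (62/131) × (53/62) × (40/62) × (39/62) × (55/62) ≈ 0.145652
P(question | x) = 0.145652 / 0.2386929 ≈ 0.610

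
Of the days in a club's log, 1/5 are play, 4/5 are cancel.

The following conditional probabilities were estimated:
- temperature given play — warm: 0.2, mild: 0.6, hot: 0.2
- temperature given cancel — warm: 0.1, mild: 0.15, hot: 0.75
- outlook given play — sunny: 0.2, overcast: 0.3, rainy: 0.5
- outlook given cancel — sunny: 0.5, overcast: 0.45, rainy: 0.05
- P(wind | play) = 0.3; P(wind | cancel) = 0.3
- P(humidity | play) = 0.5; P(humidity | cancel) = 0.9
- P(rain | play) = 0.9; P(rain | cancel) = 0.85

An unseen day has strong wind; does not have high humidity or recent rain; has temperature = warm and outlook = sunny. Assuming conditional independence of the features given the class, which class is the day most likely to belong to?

play: 0.2 × 0.2 × 0.2 × 0.3 × (1−0.5) × (1−0.9) = 0.00012
cancel: 0.8 × 0.1 × 0.5 × 0.3 × (1−0.9) × (1−0.85) = 0.00018
Highest score → cancel.

cancel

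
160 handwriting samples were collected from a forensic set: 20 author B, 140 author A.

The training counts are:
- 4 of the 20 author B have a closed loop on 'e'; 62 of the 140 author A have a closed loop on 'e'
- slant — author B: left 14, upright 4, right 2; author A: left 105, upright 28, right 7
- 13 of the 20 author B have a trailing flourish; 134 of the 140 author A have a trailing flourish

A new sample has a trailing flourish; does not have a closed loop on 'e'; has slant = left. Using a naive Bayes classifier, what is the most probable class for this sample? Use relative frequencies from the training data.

author A

author B: (20/160) × (16/20) × (14/20) × (13/20) = 0.0455
author A: (140/160) × (78/140) × (105/140) × (134/140) ≈ 0.349955
Highest score → author A.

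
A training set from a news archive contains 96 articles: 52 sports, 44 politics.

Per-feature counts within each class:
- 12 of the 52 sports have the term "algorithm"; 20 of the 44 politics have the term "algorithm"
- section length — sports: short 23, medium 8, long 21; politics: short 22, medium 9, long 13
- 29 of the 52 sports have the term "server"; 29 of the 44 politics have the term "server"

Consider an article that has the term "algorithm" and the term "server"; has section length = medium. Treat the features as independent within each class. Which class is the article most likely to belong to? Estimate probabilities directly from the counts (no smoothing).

sports: (52/96) × (12/52) × (8/52) × (29/52) ≈ 0.0107249
politics: (44/96) × (20/44) × (9/44) × (29/44) ≈ 0.0280863
Highest score → politics.

politics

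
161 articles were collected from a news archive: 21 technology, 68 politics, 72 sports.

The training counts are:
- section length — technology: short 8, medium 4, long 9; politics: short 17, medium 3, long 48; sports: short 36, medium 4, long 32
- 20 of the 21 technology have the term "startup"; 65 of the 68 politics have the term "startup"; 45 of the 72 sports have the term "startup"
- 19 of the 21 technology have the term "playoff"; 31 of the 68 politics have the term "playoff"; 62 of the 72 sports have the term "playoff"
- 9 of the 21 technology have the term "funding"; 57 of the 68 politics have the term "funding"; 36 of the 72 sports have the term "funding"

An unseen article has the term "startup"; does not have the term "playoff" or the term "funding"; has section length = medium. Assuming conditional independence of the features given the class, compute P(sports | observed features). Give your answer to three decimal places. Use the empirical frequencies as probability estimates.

0.274

technology: (21/161) × (4/21) × (20/21) × (2/21) × (12/21) ≈ 0.00128771
politics: (68/161) × (3/68) × (65/68) × (37/68) × (11/68) ≈ 0.00156775
sports: (72/161) × (4/72) × (45/72) × (10/72) × (36/72) ≈ 0.00107833
P(sports | x) = 0.00107833 / 0.00393379 ≈ 0.274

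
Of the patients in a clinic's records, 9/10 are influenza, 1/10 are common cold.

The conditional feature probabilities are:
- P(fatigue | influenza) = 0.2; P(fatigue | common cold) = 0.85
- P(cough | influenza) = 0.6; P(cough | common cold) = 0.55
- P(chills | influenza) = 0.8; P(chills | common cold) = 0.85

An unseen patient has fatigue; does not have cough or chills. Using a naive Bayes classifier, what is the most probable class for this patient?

influenza

influenza: 0.9 × 0.2 × (1−0.6) × (1−0.8) = 0.0144
common cold: 0.1 × 0.85 × (1−0.55) × (1−0.85) = 0.0057375
Highest score → influenza.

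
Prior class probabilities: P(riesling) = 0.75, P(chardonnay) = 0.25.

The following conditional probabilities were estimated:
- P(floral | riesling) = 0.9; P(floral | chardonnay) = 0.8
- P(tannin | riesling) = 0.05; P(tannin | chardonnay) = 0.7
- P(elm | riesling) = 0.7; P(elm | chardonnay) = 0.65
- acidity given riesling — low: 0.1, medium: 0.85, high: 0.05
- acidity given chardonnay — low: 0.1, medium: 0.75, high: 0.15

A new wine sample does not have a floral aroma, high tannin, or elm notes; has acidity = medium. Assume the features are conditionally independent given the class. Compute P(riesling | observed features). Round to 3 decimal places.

0.822

riesling: 0.75 × (1−0.9) × (1−0.05) × (1−0.7) × 0.85 = 0.01816875
chardonnay: 0.25 × (1−0.8) × (1−0.7) × (1−0.65) × 0.75 = 0.0039375
P(riesling | x) = 0.01816875 / 0.02210625 ≈ 0.822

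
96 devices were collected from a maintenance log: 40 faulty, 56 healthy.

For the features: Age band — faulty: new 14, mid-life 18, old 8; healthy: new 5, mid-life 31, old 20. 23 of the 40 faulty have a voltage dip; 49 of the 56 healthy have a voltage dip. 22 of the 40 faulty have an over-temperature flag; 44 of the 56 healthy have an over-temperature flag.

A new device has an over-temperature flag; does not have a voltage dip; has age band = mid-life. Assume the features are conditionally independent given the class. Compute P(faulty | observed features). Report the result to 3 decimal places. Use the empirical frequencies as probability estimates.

faulty: (40/96) × (18/40) × (17/40) × (22/40) = 0.043828125
healthy: (56/96) × (31/56) × (7/56) × (44/56) ≈ 0.031715
P(faulty | x) = 0.043828125 / 0.075543125 ≈ 0.580

0.580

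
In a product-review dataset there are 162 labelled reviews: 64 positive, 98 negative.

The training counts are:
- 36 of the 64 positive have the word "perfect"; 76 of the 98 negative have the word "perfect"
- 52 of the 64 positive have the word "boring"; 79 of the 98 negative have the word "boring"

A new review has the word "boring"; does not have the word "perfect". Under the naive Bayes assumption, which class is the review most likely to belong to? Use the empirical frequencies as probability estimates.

positive: (64/162) × (28/64) × (52/64) ≈ 0.140432
negative: (98/162) × (22/98) × (79/98) ≈ 0.109473
Highest score → positive.

positive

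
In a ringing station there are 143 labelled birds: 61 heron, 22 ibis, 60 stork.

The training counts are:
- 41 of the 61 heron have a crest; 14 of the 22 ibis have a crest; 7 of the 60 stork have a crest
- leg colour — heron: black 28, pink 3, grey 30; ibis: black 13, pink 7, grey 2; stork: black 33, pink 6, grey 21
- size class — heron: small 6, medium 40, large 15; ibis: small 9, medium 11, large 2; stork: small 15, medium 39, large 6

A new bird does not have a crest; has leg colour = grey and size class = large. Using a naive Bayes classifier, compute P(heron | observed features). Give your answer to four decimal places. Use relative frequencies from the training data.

0.5573

heron: (61/143) × (20/61) × (30/61) × (15/61) ≈ 0.016914
ibis: (22/143) × (8/22) × (2/22) × (2/22) ≈ 0.000462348
stork: (60/143) × (53/60) × (21/60) × (6/60) ≈ 0.012972
P(heron | x) = 0.016914 / 0.030348348 ≈ 0.5573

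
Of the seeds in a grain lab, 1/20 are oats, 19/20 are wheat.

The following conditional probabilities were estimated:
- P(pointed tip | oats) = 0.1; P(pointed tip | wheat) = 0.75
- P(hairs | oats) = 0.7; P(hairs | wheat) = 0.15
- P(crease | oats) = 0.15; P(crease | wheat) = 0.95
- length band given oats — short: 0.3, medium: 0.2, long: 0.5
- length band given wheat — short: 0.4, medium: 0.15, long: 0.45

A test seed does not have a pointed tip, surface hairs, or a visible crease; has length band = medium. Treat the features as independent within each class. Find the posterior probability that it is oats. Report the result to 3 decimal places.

0.603

oats: 0.05 × (1−0.1) × (1−0.7) × (1−0.15) × 0.2 = 0.002295
wheat: 0.95 × (1−0.75) × (1−0.15) × (1−0.95) × 0.15 = 0.0015140625
P(oats | x) = 0.002295 / 0.0038090625 ≈ 0.603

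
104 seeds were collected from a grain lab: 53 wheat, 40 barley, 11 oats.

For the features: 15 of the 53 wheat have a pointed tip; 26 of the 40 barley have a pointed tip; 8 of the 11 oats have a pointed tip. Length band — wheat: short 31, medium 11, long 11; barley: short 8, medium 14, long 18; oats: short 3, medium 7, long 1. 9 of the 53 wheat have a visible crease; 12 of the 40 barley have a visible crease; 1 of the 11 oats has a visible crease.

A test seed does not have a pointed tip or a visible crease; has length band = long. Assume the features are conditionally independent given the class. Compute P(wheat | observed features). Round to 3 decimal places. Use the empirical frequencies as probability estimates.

0.584

wheat: (53/104) × (38/53) × (11/53) × (44/53) ≈ 0.062957
barley: (40/104) × (14/40) × (18/40) × (28/40) ≈ 0.0424038
oats: (11/104) × (3/11) × (1/11) × (10/11) ≈ 0.00238398
P(wheat | x) = 0.062957 / 0.10774478 ≈ 0.584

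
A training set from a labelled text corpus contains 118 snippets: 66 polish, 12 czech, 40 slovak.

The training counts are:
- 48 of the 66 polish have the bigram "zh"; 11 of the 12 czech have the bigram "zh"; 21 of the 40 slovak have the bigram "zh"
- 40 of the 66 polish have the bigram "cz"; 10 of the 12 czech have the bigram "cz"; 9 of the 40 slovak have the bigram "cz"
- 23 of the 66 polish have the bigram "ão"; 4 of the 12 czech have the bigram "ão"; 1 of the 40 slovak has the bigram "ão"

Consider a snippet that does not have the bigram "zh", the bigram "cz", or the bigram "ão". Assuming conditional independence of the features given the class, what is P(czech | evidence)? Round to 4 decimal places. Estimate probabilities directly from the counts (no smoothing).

0.0058

polish: (66/118) × (18/66) × (26/66) × (43/66) ≈ 0.0391511
czech: (12/118) × (1/12) × (2/12) × (8/12) ≈ 0.00094162
slovak: (40/118) × (19/40) × (31/40) × (39/40) ≈ 0.121668
P(czech | x) = 0.00094162 / 0.16176072 ≈ 0.0058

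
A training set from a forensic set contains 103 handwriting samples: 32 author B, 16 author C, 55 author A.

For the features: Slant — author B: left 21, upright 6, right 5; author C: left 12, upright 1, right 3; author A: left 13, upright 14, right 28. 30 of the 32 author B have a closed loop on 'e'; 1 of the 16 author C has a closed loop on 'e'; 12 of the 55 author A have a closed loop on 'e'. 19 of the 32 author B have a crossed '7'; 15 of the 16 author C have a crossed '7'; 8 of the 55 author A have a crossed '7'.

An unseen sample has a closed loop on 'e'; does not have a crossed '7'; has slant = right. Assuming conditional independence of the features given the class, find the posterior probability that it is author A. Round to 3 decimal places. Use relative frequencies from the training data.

0.732

author B: (32/103) × (5/32) × (30/32) × (13/32) ≈ 0.0184883
author C: (16/103) × (3/16) × (1/16) × (1/16) ≈ 0.000113774
author A: (55/103) × (28/55) × (12/55) × (47/55) ≈ 0.0506844
P(author A | x) = 0.0506844 / 0.069286474 ≈ 0.732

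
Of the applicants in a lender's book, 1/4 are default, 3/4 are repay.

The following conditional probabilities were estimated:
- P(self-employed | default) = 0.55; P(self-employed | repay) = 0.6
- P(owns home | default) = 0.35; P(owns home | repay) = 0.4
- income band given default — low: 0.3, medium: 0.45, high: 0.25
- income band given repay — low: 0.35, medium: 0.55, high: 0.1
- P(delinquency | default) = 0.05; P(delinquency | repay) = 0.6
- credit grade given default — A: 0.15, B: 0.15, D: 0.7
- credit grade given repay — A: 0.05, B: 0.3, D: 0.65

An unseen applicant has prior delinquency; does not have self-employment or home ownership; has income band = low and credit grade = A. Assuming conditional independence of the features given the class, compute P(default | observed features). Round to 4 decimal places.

0.0801

default: 0.25 × (1−0.55) × (1−0.35) × 0.3 × 0.05 × 0.15 = 0.00016453125
repay: 0.75 × (1−0.6) × (1−0.4) × 0.35 × 0.6 × 0.05 = 0.00189
P(default | x) = 0.00016453125 / 0.00205453125 ≈ 0.0801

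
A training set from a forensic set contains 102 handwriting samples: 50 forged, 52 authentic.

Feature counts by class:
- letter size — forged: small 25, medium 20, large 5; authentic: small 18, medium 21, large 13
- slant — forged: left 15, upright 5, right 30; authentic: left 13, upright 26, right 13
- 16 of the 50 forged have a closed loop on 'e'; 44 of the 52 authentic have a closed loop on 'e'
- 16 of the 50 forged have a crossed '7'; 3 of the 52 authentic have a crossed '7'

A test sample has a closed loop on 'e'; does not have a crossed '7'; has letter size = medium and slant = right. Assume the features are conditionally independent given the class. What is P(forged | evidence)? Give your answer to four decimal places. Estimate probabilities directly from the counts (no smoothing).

forged: (50/102) × (20/50) × (30/50) × (16/50) × (34/50) = 0.0256
authentic: (52/102) × (21/52) × (13/52) × (44/52) × (49/52) ≈ 0.0410394
P(forged | x) = 0.0256 / 0.0666394 ≈ 0.3842

0.3842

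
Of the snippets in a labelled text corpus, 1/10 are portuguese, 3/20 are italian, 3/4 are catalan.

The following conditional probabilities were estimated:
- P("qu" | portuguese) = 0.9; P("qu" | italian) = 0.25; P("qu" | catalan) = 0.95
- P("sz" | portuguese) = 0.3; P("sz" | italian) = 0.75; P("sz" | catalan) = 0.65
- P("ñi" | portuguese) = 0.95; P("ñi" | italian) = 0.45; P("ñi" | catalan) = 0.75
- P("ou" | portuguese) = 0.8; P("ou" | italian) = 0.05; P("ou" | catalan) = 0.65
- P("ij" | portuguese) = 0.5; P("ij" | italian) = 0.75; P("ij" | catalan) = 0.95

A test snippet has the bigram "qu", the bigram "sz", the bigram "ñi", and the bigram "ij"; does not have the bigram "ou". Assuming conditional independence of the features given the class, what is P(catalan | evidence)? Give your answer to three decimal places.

0.909

portuguese: 0.1 × 0.9 × 0.3 × 0.95 × (1−0.8) × 0.5 = 0.002565
italian: 0.15 × 0.25 × 0.75 × 0.45 × (1−0.05) × 0.75 = 0.009017578125
catalan: 0.75 × 0.95 × 0.65 × 0.75 × (1−0.65) × 0.95 = 0.115491796875
P(catalan | x) = 0.115491796875 / 0.127074375 ≈ 0.909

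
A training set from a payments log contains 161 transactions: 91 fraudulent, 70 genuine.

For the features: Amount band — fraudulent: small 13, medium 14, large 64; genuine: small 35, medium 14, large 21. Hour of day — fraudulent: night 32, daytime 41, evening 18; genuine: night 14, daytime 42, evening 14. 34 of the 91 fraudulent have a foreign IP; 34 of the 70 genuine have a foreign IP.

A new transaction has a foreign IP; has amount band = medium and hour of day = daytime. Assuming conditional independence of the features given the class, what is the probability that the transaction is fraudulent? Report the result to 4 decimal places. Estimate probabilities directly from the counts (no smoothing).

fraudulent: (91/161) × (14/91) × (41/91) × (34/91) ≈ 0.014638
genuine: (70/161) × (14/70) × (42/70) × (34/70) ≈ 0.0253416
P(fraudulent | x) = 0.014638 / 0.0399796 ≈ 0.3661

0.3661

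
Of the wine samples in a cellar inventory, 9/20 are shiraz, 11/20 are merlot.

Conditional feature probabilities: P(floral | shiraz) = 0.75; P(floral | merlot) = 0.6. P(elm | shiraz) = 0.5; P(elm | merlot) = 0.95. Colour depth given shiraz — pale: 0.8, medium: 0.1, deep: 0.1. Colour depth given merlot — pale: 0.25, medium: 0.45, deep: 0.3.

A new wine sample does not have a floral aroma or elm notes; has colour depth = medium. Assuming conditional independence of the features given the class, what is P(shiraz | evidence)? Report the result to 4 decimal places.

0.5319

shiraz: 0.45 × (1−0.75) × (1−0.5) × 0.1 = 0.005625
merlot: 0.55 × (1−0.6) × (1−0.95) × 0.45 = 0.00495
P(shiraz | x) = 0.005625 / 0.010575 ≈ 0.5319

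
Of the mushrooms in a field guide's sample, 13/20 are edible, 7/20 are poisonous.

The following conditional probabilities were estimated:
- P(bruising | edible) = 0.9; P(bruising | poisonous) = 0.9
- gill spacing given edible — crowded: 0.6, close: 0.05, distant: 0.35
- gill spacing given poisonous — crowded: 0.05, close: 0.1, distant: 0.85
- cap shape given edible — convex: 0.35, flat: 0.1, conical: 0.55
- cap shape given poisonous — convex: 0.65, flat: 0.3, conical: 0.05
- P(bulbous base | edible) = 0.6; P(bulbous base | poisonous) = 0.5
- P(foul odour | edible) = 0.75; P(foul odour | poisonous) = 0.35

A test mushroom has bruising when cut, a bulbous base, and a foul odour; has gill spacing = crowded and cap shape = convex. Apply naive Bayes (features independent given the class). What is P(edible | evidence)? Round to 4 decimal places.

edible: 0.65 × 0.9 × 0.6 × 0.35 × 0.6 × 0.75 = 0.0552825
poisonous: 0.35 × 0.9 × 0.05 × 0.65 × 0.5 × 0.35 = 0.0017915625
P(edible | x) = 0.0552825 / 0.0570740625 ≈ 0.9686

0.9686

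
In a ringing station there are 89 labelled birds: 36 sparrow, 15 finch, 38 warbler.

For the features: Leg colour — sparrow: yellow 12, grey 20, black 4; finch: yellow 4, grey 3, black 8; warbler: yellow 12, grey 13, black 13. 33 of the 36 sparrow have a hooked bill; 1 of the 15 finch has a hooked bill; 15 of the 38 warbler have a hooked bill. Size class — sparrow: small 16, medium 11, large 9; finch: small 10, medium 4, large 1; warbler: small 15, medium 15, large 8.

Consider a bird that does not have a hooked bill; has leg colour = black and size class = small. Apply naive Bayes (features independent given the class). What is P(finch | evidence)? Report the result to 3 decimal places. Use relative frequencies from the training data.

sparrow: (36/89) × (4/36) × (3/36) × (16/36) ≈ 0.00166459
finch: (15/89) × (8/15) × (14/15) × (10/15) ≈ 0.0559301
warbler: (38/89) × (13/38) × (23/38) × (15/38) ≈ 0.0348984
P(finch | x) = 0.0559301 / 0.09249309 ≈ 0.605

0.605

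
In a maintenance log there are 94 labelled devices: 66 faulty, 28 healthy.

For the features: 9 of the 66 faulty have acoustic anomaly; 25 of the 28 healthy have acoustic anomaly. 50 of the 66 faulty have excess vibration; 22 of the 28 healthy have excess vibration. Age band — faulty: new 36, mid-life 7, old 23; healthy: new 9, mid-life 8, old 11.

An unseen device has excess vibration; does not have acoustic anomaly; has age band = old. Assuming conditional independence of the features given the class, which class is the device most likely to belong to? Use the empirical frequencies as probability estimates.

faulty: (66/94) × (57/66) × (50/66) × (23/66) ≈ 0.160087
healthy: (28/94) × (3/28) × (22/28) × (11/28) ≈ 0.00985128
Highest score → faulty.

faulty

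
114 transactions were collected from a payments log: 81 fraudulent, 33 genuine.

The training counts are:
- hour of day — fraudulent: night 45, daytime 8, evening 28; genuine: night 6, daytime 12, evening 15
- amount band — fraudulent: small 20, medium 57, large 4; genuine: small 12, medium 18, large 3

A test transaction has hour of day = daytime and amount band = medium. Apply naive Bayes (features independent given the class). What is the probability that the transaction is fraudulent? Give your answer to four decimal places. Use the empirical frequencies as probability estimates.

fraudulent: (81/114) × (8/81) × (57/81) ≈ 0.0493827
genuine: (33/114) × (12/33) × (18/33) ≈ 0.0574163
P(fraudulent | x) = 0.0493827 / 0.106799 ≈ 0.4624

0.4624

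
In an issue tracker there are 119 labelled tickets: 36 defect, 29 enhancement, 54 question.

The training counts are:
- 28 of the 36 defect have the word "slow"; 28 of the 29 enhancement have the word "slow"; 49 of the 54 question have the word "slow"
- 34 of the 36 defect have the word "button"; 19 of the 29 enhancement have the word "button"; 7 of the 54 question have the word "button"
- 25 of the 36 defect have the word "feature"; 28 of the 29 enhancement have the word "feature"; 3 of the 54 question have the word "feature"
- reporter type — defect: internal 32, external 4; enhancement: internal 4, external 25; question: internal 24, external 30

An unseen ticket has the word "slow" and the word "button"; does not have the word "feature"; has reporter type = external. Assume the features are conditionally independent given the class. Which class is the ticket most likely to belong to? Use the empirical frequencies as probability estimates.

question

defect: (36/119) × (28/36) × (34/36) × (11/36) × (4/36) ≈ 0.00754458
enhancement: (29/119) × (28/29) × (19/29) × (1/29) × (25/29) ≈ 0.00458259
question: (54/119) × (49/54) × (7/54) × (51/54) × (30/54) ≈ 0.0280064
Highest score → question.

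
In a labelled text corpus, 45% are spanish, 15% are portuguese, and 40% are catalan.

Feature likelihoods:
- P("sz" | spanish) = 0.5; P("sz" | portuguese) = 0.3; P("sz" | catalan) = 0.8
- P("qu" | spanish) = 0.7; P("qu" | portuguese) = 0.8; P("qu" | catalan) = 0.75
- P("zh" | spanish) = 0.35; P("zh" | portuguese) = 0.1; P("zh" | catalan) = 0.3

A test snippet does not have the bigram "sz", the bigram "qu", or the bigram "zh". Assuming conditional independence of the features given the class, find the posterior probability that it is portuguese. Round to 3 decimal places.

0.246

spanish: 0.45 × (1−0.5) × (1−0.7) × (1−0.35) = 0.043875
portuguese: 0.15 × (1−0.3) × (1−0.8) × (1−0.1) = 0.0189
catalan: 0.4 × (1−0.8) × (1−0.75) × (1−0.3) = 0.014
P(portuguese | x) = 0.0189 / 0.076775 ≈ 0.246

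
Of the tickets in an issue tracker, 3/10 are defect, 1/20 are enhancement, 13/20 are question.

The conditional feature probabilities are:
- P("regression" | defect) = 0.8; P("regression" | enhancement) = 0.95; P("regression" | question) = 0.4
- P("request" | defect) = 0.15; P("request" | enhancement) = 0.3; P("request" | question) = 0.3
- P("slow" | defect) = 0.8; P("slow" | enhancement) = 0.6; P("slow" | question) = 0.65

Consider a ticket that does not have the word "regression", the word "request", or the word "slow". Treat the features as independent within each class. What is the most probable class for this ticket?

defect: 0.3 × (1−0.8) × (1−0.15) × (1−0.8) = 0.0102
enhancement: 0.05 × (1−0.95) × (1−0.3) × (1−0.6) = 0.0007
question: 0.65 × (1−0.4) × (1−0.3) × (1−0.65) = 0.09555
Highest score → question.

question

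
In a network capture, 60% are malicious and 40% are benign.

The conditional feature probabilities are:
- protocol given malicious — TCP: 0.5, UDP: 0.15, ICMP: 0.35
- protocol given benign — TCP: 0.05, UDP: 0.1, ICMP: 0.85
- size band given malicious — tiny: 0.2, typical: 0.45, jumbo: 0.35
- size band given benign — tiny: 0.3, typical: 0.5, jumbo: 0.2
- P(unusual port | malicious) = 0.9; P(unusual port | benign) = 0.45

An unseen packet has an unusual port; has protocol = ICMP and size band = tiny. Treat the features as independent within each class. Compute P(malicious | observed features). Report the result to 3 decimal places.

0.452

malicious: 0.6 × 0.35 × 0.2 × 0.9 = 0.0378
benign: 0.4 × 0.85 × 0.3 × 0.45 = 0.0459
P(malicious | x) = 0.0378 / 0.0837 ≈ 0.452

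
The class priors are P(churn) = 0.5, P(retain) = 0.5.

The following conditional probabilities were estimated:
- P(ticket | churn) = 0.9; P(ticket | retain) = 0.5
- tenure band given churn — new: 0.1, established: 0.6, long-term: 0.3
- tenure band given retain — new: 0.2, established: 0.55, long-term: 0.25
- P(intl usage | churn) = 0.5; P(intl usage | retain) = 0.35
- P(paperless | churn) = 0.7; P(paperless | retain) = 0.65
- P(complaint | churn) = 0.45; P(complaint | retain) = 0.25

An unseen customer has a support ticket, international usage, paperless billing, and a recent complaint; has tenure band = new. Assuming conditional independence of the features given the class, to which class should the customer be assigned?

churn

churn: 0.5 × 0.9 × 0.1 × 0.5 × 0.7 × 0.45 = 0.0070875
retain: 0.5 × 0.5 × 0.2 × 0.35 × 0.65 × 0.25 = 0.00284375
Highest score → churn.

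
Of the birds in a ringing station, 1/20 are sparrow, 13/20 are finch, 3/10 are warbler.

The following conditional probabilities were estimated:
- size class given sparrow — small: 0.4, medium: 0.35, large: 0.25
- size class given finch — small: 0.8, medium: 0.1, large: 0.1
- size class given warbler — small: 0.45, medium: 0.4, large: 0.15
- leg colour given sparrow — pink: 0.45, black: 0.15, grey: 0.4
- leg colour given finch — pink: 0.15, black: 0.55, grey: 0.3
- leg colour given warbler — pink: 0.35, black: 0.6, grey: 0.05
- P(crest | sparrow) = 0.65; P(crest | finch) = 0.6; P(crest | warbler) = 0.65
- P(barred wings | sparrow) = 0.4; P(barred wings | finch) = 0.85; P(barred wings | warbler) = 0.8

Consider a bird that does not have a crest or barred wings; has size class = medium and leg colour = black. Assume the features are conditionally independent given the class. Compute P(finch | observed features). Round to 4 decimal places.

sparrow: 0.05 × 0.35 × 0.15 × (1−0.65) × (1−0.4) = 0.00055125
finch: 0.65 × 0.1 × 0.55 × (1−0.6) × (1−0.85) = 0.002145
warbler: 0.3 × 0.4 × 0.6 × (1−0.65) × (1−0.8) = 0.00504
P(finch | x) = 0.002145 / 0.00773625 ≈ 0.2773

0.2773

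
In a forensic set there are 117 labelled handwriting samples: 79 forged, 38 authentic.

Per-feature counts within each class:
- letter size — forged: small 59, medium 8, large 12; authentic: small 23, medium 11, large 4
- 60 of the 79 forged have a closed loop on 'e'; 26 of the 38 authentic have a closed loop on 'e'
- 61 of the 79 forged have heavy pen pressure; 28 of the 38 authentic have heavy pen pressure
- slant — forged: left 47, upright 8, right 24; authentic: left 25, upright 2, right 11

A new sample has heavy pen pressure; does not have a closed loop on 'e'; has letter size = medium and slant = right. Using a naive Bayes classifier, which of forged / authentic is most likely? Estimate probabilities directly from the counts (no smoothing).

forged: (79/117) × (8/79) × (19/79) × (61/79) × (24/79) ≈ 0.0038576
authentic: (38/117) × (11/38) × (12/38) × (28/38) × (11/38) ≈ 0.00633269
Highest score → authentic.

authentic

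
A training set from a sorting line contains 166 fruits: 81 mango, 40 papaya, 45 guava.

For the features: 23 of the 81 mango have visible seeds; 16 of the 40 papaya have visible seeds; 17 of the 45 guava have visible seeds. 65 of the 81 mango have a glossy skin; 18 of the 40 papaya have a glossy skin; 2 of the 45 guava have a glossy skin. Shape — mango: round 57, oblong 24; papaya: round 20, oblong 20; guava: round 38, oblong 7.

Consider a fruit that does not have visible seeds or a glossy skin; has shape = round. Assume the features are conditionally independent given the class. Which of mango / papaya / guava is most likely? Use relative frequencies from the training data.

mango: (81/166) × (58/81) × (16/81) × (57/81) ≈ 0.0485674
papaya: (40/166) × (24/40) × (22/40) × (20/40) ≈ 0.039759
guava: (45/166) × (28/45) × (43/45) × (38/45) ≈ 0.136106
Highest score → guava.

guava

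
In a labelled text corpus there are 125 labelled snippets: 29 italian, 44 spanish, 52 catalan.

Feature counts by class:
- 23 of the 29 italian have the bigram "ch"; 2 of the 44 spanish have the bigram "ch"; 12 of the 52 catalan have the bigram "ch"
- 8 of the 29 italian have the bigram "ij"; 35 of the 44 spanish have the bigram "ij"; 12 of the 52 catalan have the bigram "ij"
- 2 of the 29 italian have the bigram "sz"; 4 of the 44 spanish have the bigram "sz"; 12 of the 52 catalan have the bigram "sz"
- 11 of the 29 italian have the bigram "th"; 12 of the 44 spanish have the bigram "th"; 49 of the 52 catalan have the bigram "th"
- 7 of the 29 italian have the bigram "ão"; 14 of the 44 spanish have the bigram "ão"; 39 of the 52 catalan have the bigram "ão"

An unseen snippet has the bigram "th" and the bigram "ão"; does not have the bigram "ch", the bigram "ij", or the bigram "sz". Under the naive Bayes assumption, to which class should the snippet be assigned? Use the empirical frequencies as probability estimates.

catalan

italian: (29/125) × (6/29) × (21/29) × (27/29) × (11/29) × (7/29) ≈ 0.00296294
spanish: (44/125) × (42/44) × (9/44) × (40/44) × (12/44) × (14/44) ≈ 0.00542176
catalan: (52/125) × (40/52) × (40/52) × (40/52) × (49/52) × (39/52) ≈ 0.133819
Highest score → catalan.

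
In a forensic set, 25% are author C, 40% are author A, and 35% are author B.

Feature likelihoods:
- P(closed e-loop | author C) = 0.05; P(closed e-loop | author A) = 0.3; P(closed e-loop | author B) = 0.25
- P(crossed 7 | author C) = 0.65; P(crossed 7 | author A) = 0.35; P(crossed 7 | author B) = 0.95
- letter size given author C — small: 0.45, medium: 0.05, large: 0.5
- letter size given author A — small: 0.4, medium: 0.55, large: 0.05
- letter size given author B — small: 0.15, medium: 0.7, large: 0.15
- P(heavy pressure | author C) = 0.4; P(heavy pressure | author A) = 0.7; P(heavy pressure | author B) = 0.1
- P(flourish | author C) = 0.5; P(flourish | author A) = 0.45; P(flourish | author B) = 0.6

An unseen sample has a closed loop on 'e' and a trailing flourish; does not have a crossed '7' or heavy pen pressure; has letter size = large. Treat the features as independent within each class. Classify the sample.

author C: 0.25 × 0.05 × (1−0.65) × 0.5 × (1−0.4) × 0.5 = 0.00065625
author A: 0.4 × 0.3 × (1−0.35) × 0.05 × (1−0.7) × 0.45 = 0.0005265
author B: 0.35 × 0.25 × (1−0.95) × 0.15 × (1−0.1) × 0.6 = 0.000354375
Highest score → author C.

author C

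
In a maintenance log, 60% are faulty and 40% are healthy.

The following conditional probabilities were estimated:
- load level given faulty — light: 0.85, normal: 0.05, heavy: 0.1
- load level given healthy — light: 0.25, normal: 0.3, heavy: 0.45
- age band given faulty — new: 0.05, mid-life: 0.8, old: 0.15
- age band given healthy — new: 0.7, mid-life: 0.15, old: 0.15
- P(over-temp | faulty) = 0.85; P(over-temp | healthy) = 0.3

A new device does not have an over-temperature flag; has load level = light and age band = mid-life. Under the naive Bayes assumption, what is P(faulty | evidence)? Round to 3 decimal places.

0.854

faulty: 0.6 × 0.85 × 0.8 × (1−0.85) = 0.0612
healthy: 0.4 × 0.25 × 0.15 × (1−0.3) = 0.0105
P(faulty | x) = 0.0612 / 0.0717 ≈ 0.854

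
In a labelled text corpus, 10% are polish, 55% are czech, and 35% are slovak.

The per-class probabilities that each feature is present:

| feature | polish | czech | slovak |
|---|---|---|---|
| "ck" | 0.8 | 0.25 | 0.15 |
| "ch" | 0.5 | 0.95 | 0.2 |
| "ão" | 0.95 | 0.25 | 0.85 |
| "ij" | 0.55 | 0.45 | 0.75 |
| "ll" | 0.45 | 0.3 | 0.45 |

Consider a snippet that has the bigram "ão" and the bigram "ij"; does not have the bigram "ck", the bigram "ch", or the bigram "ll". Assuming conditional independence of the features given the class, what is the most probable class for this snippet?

polish: 0.1 × (1−0.8) × (1−0.5) × 0.95 × 0.55 × (1−0.45) = 0.00287375
czech: 0.55 × (1−0.25) × (1−0.95) × 0.25 × 0.45 × (1−0.3) = 0.00162421875
slovak: 0.35 × (1−0.15) × (1−0.2) × 0.85 × 0.75 × (1−0.45) = 0.08344875
Highest score → slovak.

slovak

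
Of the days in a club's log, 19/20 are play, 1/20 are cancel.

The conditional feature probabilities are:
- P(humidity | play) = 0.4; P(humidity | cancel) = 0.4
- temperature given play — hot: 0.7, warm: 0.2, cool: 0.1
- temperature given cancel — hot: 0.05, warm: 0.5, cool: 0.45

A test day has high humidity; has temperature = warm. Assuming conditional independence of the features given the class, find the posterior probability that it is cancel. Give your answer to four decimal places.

0.1163

play: 0.95 × 0.4 × 0.2 = 0.076
cancel: 0.05 × 0.4 × 0.5 = 0.01
P(cancel | x) = 0.01 / 0.086 ≈ 0.1163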